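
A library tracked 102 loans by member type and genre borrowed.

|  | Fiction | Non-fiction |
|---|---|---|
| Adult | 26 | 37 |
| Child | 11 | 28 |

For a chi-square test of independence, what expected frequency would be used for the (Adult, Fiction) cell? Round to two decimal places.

22.85

Row total (Adult) = 63; column total (Fiction) = 37; grand total N = 102.
Expected count = (row total × column total) / N = 63 × 37 / 102 = 22.85.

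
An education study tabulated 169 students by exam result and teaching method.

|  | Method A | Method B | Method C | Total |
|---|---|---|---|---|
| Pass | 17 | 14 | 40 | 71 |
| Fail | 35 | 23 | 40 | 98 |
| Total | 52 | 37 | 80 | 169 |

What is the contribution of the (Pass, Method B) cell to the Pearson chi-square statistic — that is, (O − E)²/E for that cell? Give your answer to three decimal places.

0.153

Row total (Pass) = 71; column total (Method B) = 37; N = 169.
Expected count E = 71 × 37 / 169 = 15.5444.
Contribution = (O − E)²/E = (14 − 15.5444)² / 15.5444 = 0.153.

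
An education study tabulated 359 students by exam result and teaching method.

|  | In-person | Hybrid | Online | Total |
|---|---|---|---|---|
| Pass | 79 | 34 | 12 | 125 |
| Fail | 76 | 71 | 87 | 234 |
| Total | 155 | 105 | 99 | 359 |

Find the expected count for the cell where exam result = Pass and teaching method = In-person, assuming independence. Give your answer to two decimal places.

Row total (Pass) = 125; column total (In-person) = 155; grand total N = 359.
Expected count = (row total × column total) / N = 125 × 155 / 359 = 53.97.

53.97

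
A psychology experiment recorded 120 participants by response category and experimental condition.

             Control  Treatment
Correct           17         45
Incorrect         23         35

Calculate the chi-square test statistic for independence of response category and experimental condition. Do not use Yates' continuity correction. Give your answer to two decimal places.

2.02

Row totals: 62, 58. Column totals: 40, 80. Grand total N = 120.
Expected counts (row total × column total / N):
  Correct, Control: 62×40/120 = 20.667
  Correct, Treatment: 62×80/120 = 41.333
  Incorrect, Control: 58×40/120 = 19.333
  Incorrect, Treatment: 58×80/120 = 38.667
Contributions (O − E)²/E:
  (17 − 20.667)²/20.667 = 0.6506
  (45 − 41.333)²/41.333 = 0.3253
  (23 − 19.333)²/19.333 = 0.6955
  (35 − 38.667)²/38.667 = 0.3478
χ² = 0.6506 + 0.3253 + 0.6955 + 0.3478 = 2.02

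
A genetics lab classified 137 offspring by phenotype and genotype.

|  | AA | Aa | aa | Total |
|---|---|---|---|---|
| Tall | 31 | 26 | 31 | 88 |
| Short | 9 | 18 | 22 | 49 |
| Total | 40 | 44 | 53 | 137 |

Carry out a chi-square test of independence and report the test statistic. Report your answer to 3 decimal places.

4.332

Grand total N = 137.
Expected counts (row total × column total / N):
  Tall, AA: 88×40/137 = 25.6934
  Tall, Aa: 88×44/137 = 28.2628
  Tall, aa: 88×53/137 = 34.0438
  Short, AA: 49×40/137 = 14.3066
  Short, Aa: 49×44/137 = 15.7372
  Short, aa: 49×53/137 = 18.9562
Contributions (O − E)²/E:
  (31 − 25.6934)²/25.6934 = 1.0960
  (26 − 28.2628)²/28.2628 = 0.1812
  (31 − 34.0438)²/34.0438 = 0.2721
  (9 − 14.3066)²/14.3066 = 1.9683
  (18 − 15.7372)²/15.7372 = 0.3254
  (22 − 18.9562)²/18.9562 = 0.4887
χ² = 1.0960 + 0.1812 + 0.2721 + 1.9683 + 0.3254 + 0.4887 = 4.332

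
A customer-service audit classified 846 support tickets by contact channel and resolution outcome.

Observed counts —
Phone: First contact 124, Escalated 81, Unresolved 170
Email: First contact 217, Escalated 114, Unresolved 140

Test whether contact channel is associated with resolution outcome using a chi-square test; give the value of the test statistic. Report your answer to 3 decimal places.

Row totals: 375, 471. Column totals: 341, 195, 310. Grand total N = 846.
Expected counts (row total × column total / N):
  Phone, First contact: 375×341/846 = 151.1525
  Phone, Escalated: 375×195/846 = 86.4362
  Phone, Unresolved: 375×310/846 = 137.4113
  Email, First contact: 471×341/846 = 189.8475
  Email, Escalated: 471×195/846 = 108.5638
  Email, Unresolved: 471×310/846 = 172.5887
Contributions (O − E)²/E:
  (124 − 151.1525)²/151.1525 = 4.8776
  (81 − 86.4362)²/86.4362 = 0.3419
  (170 − 137.4113)²/137.4113 = 7.7288
  (217 − 189.8475)²/189.8475 = 3.8834
  (114 − 108.5638)²/108.5638 = 0.2722
  (140 − 172.5887)²/172.5887 = 6.1535
χ² = 4.8776 + 0.3419 + 7.7288 + 3.8834 + 0.2722 + 6.1535 = 23.257

23.257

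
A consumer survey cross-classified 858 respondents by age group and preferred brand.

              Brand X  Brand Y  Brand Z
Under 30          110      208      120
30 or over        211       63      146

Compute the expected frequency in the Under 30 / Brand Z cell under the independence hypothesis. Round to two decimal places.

135.79

Row total (Under 30) = 438; column total (Brand Z) = 266; grand total N = 858.
Expected count = (row total × column total) / N = 438 × 266 / 858 = 135.79.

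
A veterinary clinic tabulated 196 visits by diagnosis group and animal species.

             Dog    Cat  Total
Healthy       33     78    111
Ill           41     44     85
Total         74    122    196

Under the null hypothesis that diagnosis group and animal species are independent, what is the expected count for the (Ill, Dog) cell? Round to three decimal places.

32.092

Row total (Ill) = 85; column total (Dog) = 74; grand total N = 196.
Expected count = (row total × column total) / N = 85 × 74 / 196 = 32.092.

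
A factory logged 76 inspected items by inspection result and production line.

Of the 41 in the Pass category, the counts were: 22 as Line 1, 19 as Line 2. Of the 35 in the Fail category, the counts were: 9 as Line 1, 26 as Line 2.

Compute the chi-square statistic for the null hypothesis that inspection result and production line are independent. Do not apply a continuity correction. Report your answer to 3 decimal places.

Row totals: 41, 35. Column totals: 31, 45. Grand total N = 76.
Expected counts (row total × column total / N):
  Pass, Line 1: 41×31/76 = 16.7237
  Pass, Line 2: 41×45/76 = 24.2763
  Fail, Line 1: 35×31/76 = 14.2763
  Fail, Line 2: 35×45/76 = 20.7237
Contributions (O − E)²/E:
  (22 − 16.7237)²/16.7237 = 1.6647
  (19 − 24.2763)²/24.2763 = 1.1468
  (9 − 14.2763)²/14.2763 = 1.9500
  (26 − 20.7237)²/20.7237 = 1.3434
χ² = 1.6647 + 1.1468 + 1.9500 + 1.3434 = 6.105

6.105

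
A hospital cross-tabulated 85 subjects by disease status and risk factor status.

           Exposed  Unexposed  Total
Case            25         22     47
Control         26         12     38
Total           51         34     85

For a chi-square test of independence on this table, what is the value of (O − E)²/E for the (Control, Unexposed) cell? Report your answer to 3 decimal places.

Row total (Control) = 38; column total (Unexposed) = 34; N = 85.
Expected count E = 38 × 34 / 85 = 15.2000.
Contribution = (O − E)²/E = (12 − 15.2000)² / 15.2000 = 0.674.

0.674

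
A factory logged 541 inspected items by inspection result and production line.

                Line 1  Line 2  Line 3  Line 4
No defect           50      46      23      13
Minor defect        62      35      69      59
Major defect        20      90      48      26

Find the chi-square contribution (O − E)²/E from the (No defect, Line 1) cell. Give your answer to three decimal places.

Row total (No defect) = 132; column total (Line 1) = 132; N = 541.
Expected count E = 132 × 132 / 541 = 32.20702.
Contribution = (O − E)²/E = (50 − 32.20702)² / 32.20702 = 9.830.

9.830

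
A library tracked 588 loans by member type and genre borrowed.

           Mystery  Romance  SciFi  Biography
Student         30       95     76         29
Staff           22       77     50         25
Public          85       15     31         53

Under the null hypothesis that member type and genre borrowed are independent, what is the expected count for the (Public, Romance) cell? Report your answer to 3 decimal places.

Row total (Public) = 184; column total (Romance) = 187; grand total N = 588.
Expected count = (row total × column total) / N = 184 × 187 / 588 = 58.517.

58.517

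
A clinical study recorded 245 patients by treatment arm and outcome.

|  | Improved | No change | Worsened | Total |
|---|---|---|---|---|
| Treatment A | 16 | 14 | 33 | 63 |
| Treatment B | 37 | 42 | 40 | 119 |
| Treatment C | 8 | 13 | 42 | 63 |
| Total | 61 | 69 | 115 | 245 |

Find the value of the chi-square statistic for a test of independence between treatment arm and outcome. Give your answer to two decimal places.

19.93

Grand total N = 245.
Expected counts (row total × column total / N):
  Treatment A, Improved: 63×61/245 = 15.6857
  Treatment A, No change: 63×69/245 = 17.7429
  Treatment A, Worsened: 63×115/245 = 29.5714
  Treatment B, Improved: 119×61/245 = 29.6286
  Treatment B, No change: 119×69/245 = 33.5143
  Treatment B, Worsened: 119×115/245 = 55.8571
  Treatment C, Improved: 63×61/245 = 15.6857
  Treatment C, No change: 63×69/245 = 17.7429
  Treatment C, Worsened: 63×115/245 = 29.5714
Contributions (O − E)²/E:
  (16 − 15.6857)²/15.6857 = 0.0063
  (14 − 17.7429)²/17.7429 = 0.7896
  (33 − 29.5714)²/29.5714 = 0.3975
  (37 − 29.6286)²/29.6286 = 1.8340
  (42 − 33.5143)²/33.5143 = 2.1485
  (40 − 55.8571)²/55.8571 = 4.5016
  (8 − 15.6857)²/15.6857 = 3.7658
  (13 − 17.7429)²/17.7429 = 1.2678
  (42 − 29.5714)²/29.5714 = 5.2236
χ² = 0.0063 + 0.7896 + 0.3975 + 1.8340 + 2.1485 + 4.5016 + 3.7658 + 1.2678 + 5.2236 = 19.93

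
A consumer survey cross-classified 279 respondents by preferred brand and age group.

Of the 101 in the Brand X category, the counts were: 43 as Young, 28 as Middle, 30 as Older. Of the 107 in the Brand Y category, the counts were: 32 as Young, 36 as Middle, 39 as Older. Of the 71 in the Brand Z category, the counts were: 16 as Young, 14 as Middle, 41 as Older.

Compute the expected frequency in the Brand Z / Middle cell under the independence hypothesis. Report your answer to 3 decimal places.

19.849

Row total (Brand Z) = 71; column total (Middle) = 78; grand total N = 279.
Expected count = (row total × column total) / N = 71 × 78 / 279 = 19.849.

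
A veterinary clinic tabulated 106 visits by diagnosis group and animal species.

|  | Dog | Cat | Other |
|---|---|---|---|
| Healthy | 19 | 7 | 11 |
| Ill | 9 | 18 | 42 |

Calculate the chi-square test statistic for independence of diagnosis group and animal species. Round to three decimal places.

Row totals: 37, 69. Column totals: 28, 25, 53. Grand total N = 106.
Expected counts (row total × column total / N):
  Healthy, Dog: 37×28/106 = 9.7736
  Healthy, Cat: 37×25/106 = 8.7264
  Healthy, Other: 37×53/106 = 18.5000
  Ill, Dog: 69×28/106 = 18.2264
  Ill, Cat: 69×25/106 = 16.2736
  Ill, Other: 69×53/106 = 34.5000
Contributions (O − E)²/E:
  (19 − 9.7736)²/9.7736 = 8.7098
  (7 − 8.7264)²/8.7264 = 0.3415
  (11 − 18.5000)²/18.5000 = 3.0405
  (9 − 18.2264)²/18.2264 = 4.6705
  (18 − 16.2736)²/16.2736 = 0.1831
  (42 − 34.5000)²/34.5000 = 1.6304
χ² = 8.7098 + 0.3415 + 3.0405 + 4.6705 + 0.1831 + 1.6304 = 18.576

18.576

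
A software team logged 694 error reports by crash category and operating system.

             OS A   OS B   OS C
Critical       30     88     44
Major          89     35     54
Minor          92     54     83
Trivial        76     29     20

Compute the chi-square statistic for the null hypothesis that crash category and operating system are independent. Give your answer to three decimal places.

90.688

Row totals: 162, 178, 229, 125. Column totals: 287, 206, 201. Grand total N = 694.
Expected counts (row total × column total / N):
  Critical, OS A: 162×287/694 = 66.99424
  Critical, OS B: 162×206/694 = 48.08646
  Critical, OS C: 162×201/694 = 46.91931
  Major, OS A: 178×287/694 = 73.61095
  Major, OS B: 178×206/694 = 52.83573
  Major, OS C: 178×201/694 = 51.55331
  Minor, OS A: 229×287/694 = 94.70173
  Minor, OS B: 229×206/694 = 67.97406
  Minor, OS C: 229×201/694 = 66.32421
  Trivial, OS A: 125×287/694 = 51.69308
  Trivial, OS B: 125×206/694 = 37.10375
  Trivial, OS C: 125×201/694 = 36.20317
Contributions (O − E)²/E:
  (30 − 66.99424)²/66.99424 = 20.4282
  (88 − 48.08646)²/48.08646 = 33.1297
  (44 − 46.91931)²/46.91931 = 0.1816
  (89 − 73.61095)²/73.61095 = 3.2172
  (35 − 52.83573)²/52.83573 = 6.0208
  (54 − 51.55331)²/51.55331 = 0.1161
  (92 − 94.70173)²/94.70173 = 0.0771
  (54 − 67.97406)²/67.97406 = 2.8728
  (83 − 66.32421)²/66.32421 = 4.1928
  (76 − 51.69308)²/51.69308 = 11.4295
  (29 − 37.10375)²/37.10375 = 1.7699
  (20 − 36.20317)²/36.20317 = 7.2519
χ² = 20.4282 + 33.1297 + 0.1816 + 3.2172 + 6.0208 + 0.1161 + 0.0771 + 2.8728 + 4.1928 + 11.4295 + 1.7699 + 7.2519 = 90.688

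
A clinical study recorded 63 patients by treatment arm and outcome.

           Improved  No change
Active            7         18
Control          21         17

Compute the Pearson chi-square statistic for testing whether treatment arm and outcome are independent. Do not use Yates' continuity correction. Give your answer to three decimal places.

4.539

Row totals: 25, 38. Column totals: 28, 35. Grand total N = 63.
Expected counts (row total × column total / N):
  Active, Improved: 25×28/63 = 11.1111
  Active, No change: 25×35/63 = 13.8889
  Control, Improved: 38×28/63 = 16.8889
  Control, No change: 38×35/63 = 21.1111
Contributions (O − E)²/E:
  (7 − 11.1111)²/11.1111 = 1.5211
  (18 − 13.8889)²/13.8889 = 1.2169
  (21 − 16.8889)²/16.8889 = 1.0007
  (17 − 21.1111)²/21.1111 = 0.8006
χ² = 1.5211 + 1.2169 + 1.0007 + 0.8006 = 4.539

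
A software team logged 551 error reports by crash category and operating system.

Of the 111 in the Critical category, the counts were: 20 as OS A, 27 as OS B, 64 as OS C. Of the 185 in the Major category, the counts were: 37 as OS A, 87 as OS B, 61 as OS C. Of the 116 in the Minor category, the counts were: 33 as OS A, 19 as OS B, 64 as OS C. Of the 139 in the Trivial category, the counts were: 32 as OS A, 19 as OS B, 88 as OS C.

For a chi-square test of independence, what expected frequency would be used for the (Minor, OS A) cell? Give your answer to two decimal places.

Row total (Minor) = 116; column total (OS A) = 122; grand total N = 551.
Expected count = (row total × column total) / N = 116 × 122 / 551 = 25.68.

25.68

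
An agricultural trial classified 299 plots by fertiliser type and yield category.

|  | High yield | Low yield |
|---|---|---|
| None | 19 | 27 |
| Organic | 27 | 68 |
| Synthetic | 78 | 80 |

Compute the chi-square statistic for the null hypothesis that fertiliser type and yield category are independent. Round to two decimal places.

Row totals: 46, 95, 158. Column totals: 124, 175. Grand total N = 299.
Expected counts (row total × column total / N):
  None, High yield: 46×124/299 = 19.077
  None, Low yield: 46×175/299 = 26.923
  Organic, High yield: 95×124/299 = 39.398
  Organic, Low yield: 95×175/299 = 55.602
  Synthetic, High yield: 158×124/299 = 65.525
  Synthetic, Low yield: 158×175/299 = 92.475
Contributions (O − E)²/E:
  (19 − 19.077)²/19.077 = 0.0003
  (27 − 26.923)²/26.923 = 0.0002
  (27 − 39.398)²/39.398 = 3.9015
  (68 − 55.602)²/55.602 = 2.7645
  (78 − 65.525)²/65.525 = 2.3751
  (80 − 92.475)²/92.475 = 1.6829
χ² = 0.0003 + 0.0002 + 3.9015 + 2.7645 + 2.3751 + 1.6829 = 10.72

10.72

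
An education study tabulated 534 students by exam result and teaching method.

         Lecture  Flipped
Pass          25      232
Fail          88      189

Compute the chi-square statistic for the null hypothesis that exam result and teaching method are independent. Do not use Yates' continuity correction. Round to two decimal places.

38.82

Row totals: 257, 277. Column totals: 113, 421. Grand total N = 534.
Expected counts (row total × column total / N):
  Pass, Lecture: 257×113/534 = 54.384
  Pass, Flipped: 257×421/534 = 202.616
  Fail, Lecture: 277×113/534 = 58.616
  Fail, Flipped: 277×421/534 = 218.384
Contributions (O − E)²/E:
  (25 − 54.384)²/54.384 = 15.8764
  (232 − 202.616)²/202.616 = 4.2614
  (88 − 58.616)²/58.616 = 14.7301
  (189 − 218.384)²/218.384 = 3.9537
χ² = 15.8764 + 4.2614 + 14.7301 + 3.9537 = 38.82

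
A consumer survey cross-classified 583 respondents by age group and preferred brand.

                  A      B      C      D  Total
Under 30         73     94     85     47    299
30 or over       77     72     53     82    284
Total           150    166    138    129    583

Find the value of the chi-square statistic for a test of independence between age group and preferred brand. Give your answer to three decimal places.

Grand total N = 583.
Expected counts (row total × column total / N):
  Under 30, A: 299×150/583 = 76.9297
  Under 30, B: 299×166/583 = 85.1355
  Under 30, C: 299×138/583 = 70.7753
  Under 30, D: 299×129/583 = 66.1595
  30 or over, A: 284×150/583 = 73.0703
  30 or over, B: 284×166/583 = 80.8645
  30 or over, C: 284×138/583 = 67.2247
  30 or over, D: 284×129/583 = 62.8405
Contributions (O − E)²/E:
  (73 − 76.9297)²/76.9297 = 0.2007
  (94 − 85.1355)²/85.1355 = 0.9230
  (85 − 70.7753)²/70.7753 = 2.8589
  (47 − 66.1595)²/66.1595 = 5.5485
  (77 − 73.0703)²/73.0703 = 0.2113
  (72 − 80.8645)²/80.8645 = 0.9717
  (53 − 67.2247)²/67.2247 = 3.0099
  (82 − 62.8405)²/62.8405 = 5.8416
χ² = 0.2007 + 0.9230 + 2.8589 + 5.5485 + 0.2113 + 0.9717 + 3.0099 + 5.8416 = 19.566

19.566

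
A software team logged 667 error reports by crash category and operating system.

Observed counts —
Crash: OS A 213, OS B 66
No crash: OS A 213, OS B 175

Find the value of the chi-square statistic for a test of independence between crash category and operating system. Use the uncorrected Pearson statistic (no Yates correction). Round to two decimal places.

Row totals: 279, 388. Column totals: 426, 241. Grand total N = 667.
Expected counts (row total × column total / N):
  Crash, OS A: 279×426/667 = 178.192
  Crash, OS B: 279×241/667 = 100.808
  No crash, OS A: 388×426/667 = 247.808
  No crash, OS B: 388×241/667 = 140.192
Contributions (O − E)²/E:
  (213 − 178.192)²/178.192 = 6.7994
  (66 − 100.808)²/100.808 = 12.0189
  (213 − 247.808)²/247.808 = 4.8893
  (175 − 140.192)²/140.192 = 8.6424
χ² = 6.7994 + 12.0189 + 4.8893 + 8.6424 = 32.35

32.35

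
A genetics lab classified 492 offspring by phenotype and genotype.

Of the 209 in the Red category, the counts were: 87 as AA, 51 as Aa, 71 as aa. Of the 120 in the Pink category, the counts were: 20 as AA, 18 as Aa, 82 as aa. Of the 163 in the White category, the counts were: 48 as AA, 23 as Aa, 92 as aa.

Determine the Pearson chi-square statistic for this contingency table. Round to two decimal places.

41.99

Row totals: 209, 120, 163. Column totals: 155, 92, 245. Grand total N = 492.
Expected counts (row total × column total / N):
  Red, AA: 209×155/492 = 65.8435
  Red, Aa: 209×92/492 = 39.0813
  Red, aa: 209×245/492 = 104.0752
  Pink, AA: 120×155/492 = 37.8049
  Pink, Aa: 120×92/492 = 22.4390
  Pink, aa: 120×245/492 = 59.7561
  White, AA: 163×155/492 = 51.3516
  White, Aa: 163×92/492 = 30.4797
  White, aa: 163×245/492 = 81.1687
Contributions (O − E)²/E:
  (87 − 65.8435)²/65.8435 = 6.7979
  (51 − 39.0813)²/39.0813 = 3.6349
  (71 − 104.0752)²/104.0752 = 10.5113
  (20 − 37.8049)²/37.8049 = 8.3855
  (18 − 22.4390)²/22.4390 = 0.8781
  (82 − 59.7561)²/59.7561 = 8.2802
  (48 − 51.3516)²/51.3516 = 0.2188
  (23 − 30.4797)²/30.4797 = 1.8355
  (92 − 81.1687)²/81.1687 = 1.4453
χ² = 6.7979 + 3.6349 + 10.5113 + 8.3855 + 0.8781 + 8.2802 + 0.2188 + 1.8355 + 1.4453 = 41.99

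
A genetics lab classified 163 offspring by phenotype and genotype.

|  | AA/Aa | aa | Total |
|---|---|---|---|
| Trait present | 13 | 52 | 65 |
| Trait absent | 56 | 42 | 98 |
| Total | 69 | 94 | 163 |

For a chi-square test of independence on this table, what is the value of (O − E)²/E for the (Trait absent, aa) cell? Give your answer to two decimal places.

3.73

Row total (Trait absent) = 98; column total (aa) = 94; N = 163.
Expected count E = 98 × 94 / 163 = 56.5153.
Contribution = (O − E)²/E = (42 − 56.5153)² / 56.5153 = 3.73.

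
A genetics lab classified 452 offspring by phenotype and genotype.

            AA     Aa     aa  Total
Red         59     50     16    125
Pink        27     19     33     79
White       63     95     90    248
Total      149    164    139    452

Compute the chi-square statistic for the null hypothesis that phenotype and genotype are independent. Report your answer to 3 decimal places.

Grand total N = 452.
Expected counts (row total × column total / N):
  Red, AA: 125×149/452 = 41.2058
  Red, Aa: 125×164/452 = 45.3540
  Red, aa: 125×139/452 = 38.4403
  Pink, AA: 79×149/452 = 26.0420
  Pink, Aa: 79×164/452 = 28.6637
  Pink, aa: 79×139/452 = 24.2942
  White, AA: 248×149/452 = 81.7522
  White, Aa: 248×164/452 = 89.9823
  White, aa: 248×139/452 = 76.2655
Contributions (O − E)²/E:
  (59 − 41.2058)²/41.2058 = 7.6842
  (50 − 45.3540)²/45.3540 = 0.4759
  (16 − 38.4403)²/38.4403 = 13.1000
  (27 − 26.0420)²/26.0420 = 0.0352
  (19 − 28.6637)²/28.6637 = 3.2580
  (33 − 24.2942)²/24.2942 = 3.1197
  (63 − 81.7522)²/81.7522 = 4.3014
  (95 − 89.9823)²/89.9823 = 0.2798
  (90 − 76.2655)²/76.2655 = 2.4734
χ² = 7.6842 + 0.4759 + 13.1000 + 0.0352 + 3.2580 + 3.1197 + 4.3014 + 0.2798 + 2.4734 = 34.728

34.728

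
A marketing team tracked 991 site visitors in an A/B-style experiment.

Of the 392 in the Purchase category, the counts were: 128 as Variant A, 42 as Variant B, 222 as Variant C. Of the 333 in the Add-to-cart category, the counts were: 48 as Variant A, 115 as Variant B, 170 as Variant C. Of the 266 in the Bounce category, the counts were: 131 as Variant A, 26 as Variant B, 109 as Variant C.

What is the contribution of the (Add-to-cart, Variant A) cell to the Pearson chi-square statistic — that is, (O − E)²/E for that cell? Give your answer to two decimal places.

29.49

Row total (Add-to-cart) = 333; column total (Variant A) = 307; N = 991.
Expected count E = 333 × 307 / 991 = 103.159.
Contribution = (O − E)²/E = (48 − 103.159)² / 103.159 = 29.49.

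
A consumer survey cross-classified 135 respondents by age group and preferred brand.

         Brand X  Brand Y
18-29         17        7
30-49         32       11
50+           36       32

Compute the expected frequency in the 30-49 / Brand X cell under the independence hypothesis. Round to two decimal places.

27.07

Row total (30-49) = 43; column total (Brand X) = 85; grand total N = 135.
Expected count = (row total × column total) / N = 43 × 85 / 135 = 27.07.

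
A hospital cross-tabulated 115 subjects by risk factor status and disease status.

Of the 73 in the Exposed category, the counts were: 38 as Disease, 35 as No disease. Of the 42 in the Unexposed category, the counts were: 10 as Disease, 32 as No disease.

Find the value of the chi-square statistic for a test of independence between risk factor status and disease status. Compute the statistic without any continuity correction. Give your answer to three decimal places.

8.747

Row totals: 73, 42. Column totals: 48, 67. Grand total N = 115.
Expected counts (row total × column total / N):
  Exposed, Disease: 73×48/115 = 30.4696
  Exposed, No disease: 73×67/115 = 42.5304
  Unexposed, Disease: 42×48/115 = 17.5304
  Unexposed, No disease: 42×67/115 = 24.4696
Contributions (O − E)²/E:
  (38 − 30.4696)²/30.4696 = 1.8611
  (35 − 42.5304)²/42.5304 = 1.3333
  (10 − 17.5304)²/17.5304 = 3.2348
  (32 − 24.4696)²/24.4696 = 2.3174
χ² = 1.8611 + 1.3333 + 3.2348 + 2.3174 = 8.747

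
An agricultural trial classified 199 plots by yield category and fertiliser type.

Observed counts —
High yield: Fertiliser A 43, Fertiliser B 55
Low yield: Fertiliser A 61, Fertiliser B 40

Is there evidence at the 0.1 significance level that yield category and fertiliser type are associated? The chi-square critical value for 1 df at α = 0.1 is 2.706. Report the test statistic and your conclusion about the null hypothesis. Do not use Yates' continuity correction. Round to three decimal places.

Row totals: 98, 101. Column totals: 104, 95. Grand total N = 199.
Expected counts (row total × column total / N):
  High yield, Fertiliser A: 98×104/199 = 51.2161
  High yield, Fertiliser B: 98×95/199 = 46.7839
  Low yield, Fertiliser A: 101×104/199 = 52.7839
  Low yield, Fertiliser B: 101×95/199 = 48.2161
Contributions (O − E)²/E:
  (43 − 51.2161)²/51.2161 = 1.3180
  (55 − 46.7839)²/46.7839 = 1.4429
  (61 − 52.7839)²/52.7839 = 1.2789
  (40 − 48.2161)²/48.2161 = 1.4000
χ² = 1.3180 + 1.4429 + 1.2789 + 1.4000 = 5.440
df = (2−1)(2−1) = 1. Since 5.440 > 2.706, reject the null hypothesis of independence at α = 0.1.

5.440; reject H₀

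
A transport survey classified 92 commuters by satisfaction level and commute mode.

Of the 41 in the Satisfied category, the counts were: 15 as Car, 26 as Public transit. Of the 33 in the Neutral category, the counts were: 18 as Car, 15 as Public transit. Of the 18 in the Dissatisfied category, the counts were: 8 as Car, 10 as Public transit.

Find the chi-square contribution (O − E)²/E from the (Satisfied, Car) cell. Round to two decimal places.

Row total (Satisfied) = 41; column total (Car) = 41; N = 92.
Expected count E = 41 × 41 / 92 = 18.272.
Contribution = (O − E)²/E = (15 − 18.272)² / 18.272 = 0.59.

0.59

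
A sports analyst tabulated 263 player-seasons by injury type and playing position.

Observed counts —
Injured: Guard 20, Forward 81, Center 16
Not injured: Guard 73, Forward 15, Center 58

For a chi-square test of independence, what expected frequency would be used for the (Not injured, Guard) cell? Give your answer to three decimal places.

51.627

Row total (Not injured) = 146; column total (Guard) = 93; grand total N = 263.
Expected count = (row total × column total) / N = 146 × 93 / 263 = 51.627.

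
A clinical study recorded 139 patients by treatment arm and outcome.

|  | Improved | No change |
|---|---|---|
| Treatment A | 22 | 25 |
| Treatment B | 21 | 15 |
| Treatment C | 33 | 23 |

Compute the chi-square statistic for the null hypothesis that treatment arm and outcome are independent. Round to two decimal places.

Row totals: 47, 36, 56. Column totals: 76, 63. Grand total N = 139.
Expected counts (row total × column total / N):
  Treatment A, Improved: 47×76/139 = 25.698
  Treatment A, No change: 47×63/139 = 21.302
  Treatment B, Improved: 36×76/139 = 19.683
  Treatment B, No change: 36×63/139 = 16.317
  Treatment C, Improved: 56×76/139 = 30.619
  Treatment C, No change: 56×63/139 = 25.381
Contributions (O − E)²/E:
  (22 − 25.698)²/25.698 = 0.5322
  (25 − 21.302)²/21.302 = 0.6420
  (21 − 19.683)²/19.683 = 0.0881
  (15 − 16.317)²/16.317 = 0.1063
  (33 − 30.619)²/30.619 = 0.1852
  (23 − 25.381)²/25.381 = 0.2234
χ² = 0.5322 + 0.6420 + 0.0881 + 0.1063 + 0.1852 + 0.2234 = 1.78

1.78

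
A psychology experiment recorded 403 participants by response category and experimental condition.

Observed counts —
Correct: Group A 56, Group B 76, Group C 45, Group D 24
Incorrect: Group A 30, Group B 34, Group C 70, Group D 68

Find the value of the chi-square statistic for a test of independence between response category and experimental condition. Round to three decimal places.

50.373

Row totals: 201, 202. Column totals: 86, 110, 115, 92. Grand total N = 403.
Expected counts (row total × column total / N):
  Correct, Group A: 201×86/403 = 42.8933
  Correct, Group B: 201×110/403 = 54.8635
  Correct, Group C: 201×115/403 = 57.3573
  Correct, Group D: 201×92/403 = 45.8859
  Incorrect, Group A: 202×86/403 = 43.1067
  Incorrect, Group B: 202×110/403 = 55.1365
  Incorrect, Group C: 202×115/403 = 57.6427
  Incorrect, Group D: 202×92/403 = 46.1141
Contributions (O − E)²/E:
  (56 − 42.8933)²/42.8933 = 4.0050
  (76 − 54.8635)²/54.8635 = 8.1430
  (45 − 57.3573)²/57.3573 = 2.6623
  (24 − 45.8859)²/45.8859 = 10.4388
  (30 − 43.1067)²/43.1067 = 3.9851
  (34 − 55.1365)²/55.1365 = 8.1026
  (70 − 57.6427)²/57.6427 = 2.6491
  (68 − 46.1141)²/46.1141 = 10.3871
χ² = 4.0050 + 8.1430 + 2.6623 + 10.4388 + 3.9851 + 8.1026 + 2.6491 + 10.3871 = 50.373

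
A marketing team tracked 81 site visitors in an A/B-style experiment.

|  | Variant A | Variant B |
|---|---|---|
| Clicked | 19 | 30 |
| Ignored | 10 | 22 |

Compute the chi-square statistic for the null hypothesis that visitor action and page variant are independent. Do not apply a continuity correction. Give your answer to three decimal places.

Row totals: 49, 32. Column totals: 29, 52. Grand total N = 81.
Expected counts (row total × column total / N):
  Clicked, Variant A: 49×29/81 = 17.5432
  Clicked, Variant B: 49×52/81 = 31.4568
  Ignored, Variant A: 32×29/81 = 11.4568
  Ignored, Variant B: 32×52/81 = 20.5432
Contributions (O − E)²/E:
  (19 − 17.5432)²/17.5432 = 0.1210
  (30 − 31.4568)²/31.4568 = 0.0675
  (10 − 11.4568)²/11.4568 = 0.1852
  (22 − 20.5432)²/20.5432 = 0.1033
χ² = 0.1210 + 0.0675 + 0.1852 + 0.1033 = 0.477

0.477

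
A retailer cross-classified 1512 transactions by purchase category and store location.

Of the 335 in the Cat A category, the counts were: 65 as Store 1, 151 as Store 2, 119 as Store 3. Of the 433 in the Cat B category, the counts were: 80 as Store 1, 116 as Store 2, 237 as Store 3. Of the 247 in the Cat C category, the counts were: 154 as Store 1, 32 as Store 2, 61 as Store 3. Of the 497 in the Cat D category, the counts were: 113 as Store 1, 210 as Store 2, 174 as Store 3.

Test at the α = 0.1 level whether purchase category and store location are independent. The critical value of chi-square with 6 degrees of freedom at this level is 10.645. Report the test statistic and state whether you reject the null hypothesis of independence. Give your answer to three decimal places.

Row totals: 335, 433, 247, 497. Column totals: 412, 509, 591. Grand total N = 1512.
Expected counts (row total × column total / N):
  Cat A, Store 1: 335×412/1512 = 91.2831
  Cat A, Store 2: 335×509/1512 = 112.7745
  Cat A, Store 3: 335×591/1512 = 130.9425
  Cat B, Store 1: 433×412/1512 = 117.9868
  Cat B, Store 2: 433×509/1512 = 145.7652
  Cat B, Store 3: 433×591/1512 = 169.2480
  Cat C, Store 1: 247×412/1512 = 67.3042
  Cat C, Store 2: 247×509/1512 = 83.1501
  Cat C, Store 3: 247×591/1512 = 96.5456
  Cat D, Store 1: 497×412/1512 = 135.4259
  Cat D, Store 2: 497×509/1512 = 167.3102
  Cat D, Store 3: 497×591/1512 = 194.2639
Contributions (O − E)²/E:
  (65 − 91.2831)²/91.2831 = 7.5677
  (151 − 112.7745)²/112.7745 = 12.9567
  (119 − 130.9425)²/130.9425 = 1.0892
  (80 − 117.9868)²/117.9868 = 12.2302
  (116 − 145.7652)²/145.7652 = 6.0780
  (237 − 169.2480)²/169.2480 = 27.1219
  (154 − 67.3042)²/67.3042 = 111.6745
  (32 − 83.1501)²/83.1501 = 31.4652
  (61 − 96.5456)²/96.5456 = 13.0870
  (113 − 135.4259)²/135.4259 = 3.7136
  (210 − 167.3102)²/167.3102 = 10.8925
  (174 − 194.2639)²/194.2639 = 2.1138
χ² = 7.5677 + 12.9567 + 1.0892 + 12.2302 + 6.0780 + 27.1219 + 111.6745 + 31.4652 + 13.0870 + 3.7136 + 10.8925 + 2.1138 = 239.990
df = (4−1)(3−1) = 6. Since 239.990 > 10.645, reject the null hypothesis of independence at α = 0.1.

239.990; reject H₀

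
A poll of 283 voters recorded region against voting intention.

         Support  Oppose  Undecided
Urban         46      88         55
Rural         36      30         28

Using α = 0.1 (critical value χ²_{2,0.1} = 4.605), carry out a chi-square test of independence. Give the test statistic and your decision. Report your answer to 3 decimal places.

7.461; reject H₀

Row totals: 189, 94. Column totals: 82, 118, 83. Grand total N = 283.
Expected counts (row total × column total / N):
  Urban, Support: 189×82/283 = 54.76325
  Urban, Oppose: 189×118/283 = 78.80565
  Urban, Undecided: 189×83/283 = 55.43110
  Rural, Support: 94×82/283 = 27.23675
  Rural, Oppose: 94×118/283 = 39.19435
  Rural, Undecided: 94×83/283 = 27.56890
Contributions (O − E)²/E:
  (46 − 54.76325)²/54.76325 = 1.4023
  (88 − 78.80565)²/78.80565 = 1.0727
  (55 − 55.43110)²/55.43110 = 0.0034
  (36 − 27.23675)²/27.23675 = 2.8195
  (30 − 39.19435)²/39.19435 = 2.1568
  (28 − 27.56890)²/27.56890 = 0.0067
χ² = 1.4023 + 1.0727 + 0.0034 + 2.8195 + 2.1568 + 0.0067 = 7.461
df = (2−1)(3−1) = 2. Since 7.461 > 4.605, reject the null hypothesis of independence at α = 0.1.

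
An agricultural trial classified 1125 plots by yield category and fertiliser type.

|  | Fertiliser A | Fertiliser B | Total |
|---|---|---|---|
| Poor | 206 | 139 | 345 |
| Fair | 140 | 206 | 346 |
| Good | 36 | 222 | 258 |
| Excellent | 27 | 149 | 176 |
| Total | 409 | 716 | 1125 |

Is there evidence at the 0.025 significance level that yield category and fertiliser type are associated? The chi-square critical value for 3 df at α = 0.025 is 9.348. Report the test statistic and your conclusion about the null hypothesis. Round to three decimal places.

Grand total N = 1125.
Expected counts (row total × column total / N):
  Poor, Fertiliser A: 345×409/1125 = 125.4267
  Poor, Fertiliser B: 345×716/1125 = 219.5733
  Fair, Fertiliser A: 346×409/1125 = 125.7902
  Fair, Fertiliser B: 346×716/1125 = 220.2098
  Good, Fertiliser A: 258×409/1125 = 93.7973
  Good, Fertiliser B: 258×716/1125 = 164.2027
  Excellent, Fertiliser A: 176×409/1125 = 63.9858
  Excellent, Fertiliser B: 176×716/1125 = 112.0142
Contributions (O − E)²/E:
  (206 − 125.4267)²/125.4267 = 51.7598
  (139 − 219.5733)²/219.5733 = 29.5667
  (140 − 125.7902)²/125.7902 = 1.6052
  (206 − 220.2098)²/220.2098 = 0.9169
  (36 − 93.7973)²/93.7973 = 35.6143
  (222 − 164.2027)²/164.2027 = 20.3439
  (27 − 63.9858)²/63.9858 = 21.3790
  (149 − 112.0142)²/112.0142 = 12.2123
χ² = 51.7598 + 29.5667 + 1.6052 + 0.9169 + 35.6143 + 20.3439 + 21.3790 + 12.2123 = 173.398
df = (4−1)(2−1) = 3. Since 173.398 > 9.348, reject the null hypothesis of independence at α = 0.025.

173.398; reject H₀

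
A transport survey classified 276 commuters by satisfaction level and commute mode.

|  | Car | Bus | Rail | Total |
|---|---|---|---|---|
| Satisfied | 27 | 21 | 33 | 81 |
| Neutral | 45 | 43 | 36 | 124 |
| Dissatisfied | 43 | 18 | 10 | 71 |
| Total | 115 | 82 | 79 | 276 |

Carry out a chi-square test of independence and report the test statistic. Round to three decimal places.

Grand total N = 276.
Expected counts (row total × column total / N):
  Satisfied, Car: 81×115/276 = 33.7500
  Satisfied, Bus: 81×82/276 = 24.0652
  Satisfied, Rail: 81×79/276 = 23.1848
  Neutral, Car: 124×115/276 = 51.6667
  Neutral, Bus: 124×82/276 = 36.8406
  Neutral, Rail: 124×79/276 = 35.4928
  Dissatisfied, Car: 71×115/276 = 29.5833
  Dissatisfied, Bus: 71×82/276 = 21.0942
  Dissatisfied, Rail: 71×79/276 = 20.3225
Contributions (O − E)²/E:
  (27 − 33.7500)²/33.7500 = 1.3500
  (21 − 24.0652)²/24.0652 = 0.3904
  (33 − 23.1848)²/23.1848 = 4.1552
  (45 − 51.6667)²/51.6667 = 0.8602
  (43 − 36.8406)²/36.8406 = 1.0298
  (36 − 35.4928)²/35.4928 = 0.0072
  (43 − 29.5833)²/29.5833 = 6.0848
  (18 − 21.0942)²/21.0942 = 0.4539
  (10 − 20.3225)²/20.3225 = 5.2432
χ² = 1.3500 + 0.3904 + 4.1552 + 0.8602 + 1.0298 + 0.0072 + 6.0848 + 0.4539 + 5.2432 = 19.575

19.575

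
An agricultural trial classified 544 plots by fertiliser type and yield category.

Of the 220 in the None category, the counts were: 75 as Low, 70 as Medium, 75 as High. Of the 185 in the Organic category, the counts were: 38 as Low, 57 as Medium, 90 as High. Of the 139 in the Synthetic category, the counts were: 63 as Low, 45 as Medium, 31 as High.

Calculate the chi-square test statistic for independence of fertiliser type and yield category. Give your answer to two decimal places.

31.15

Row totals: 220, 185, 139. Column totals: 176, 172, 196. Grand total N = 544.
Expected counts (row total × column total / N):
  None, Low: 220×176/544 = 71.176
  None, Medium: 220×172/544 = 69.559
  None, High: 220×196/544 = 79.265
  Organic, Low: 185×176/544 = 59.853
  Organic, Medium: 185×172/544 = 58.493
  Organic, High: 185×196/544 = 66.654
  Synthetic, Low: 139×176/544 = 44.971
  Synthetic, Medium: 139×172/544 = 43.949
  Synthetic, High: 139×196/544 = 50.081
Contributions (O − E)²/E:
  (75 − 71.176)²/71.176 = 0.2054
  (70 − 69.559)²/69.559 = 0.0028
  (75 − 79.265)²/79.265 = 0.2295
  (38 − 59.853)²/59.853 = 7.9788
  (57 − 58.493)²/58.493 = 0.0381
  (90 − 66.654)²/66.654 = 8.1771
  (63 − 44.971)²/44.971 = 7.2279
  (45 − 43.949)²/43.949 = 0.0251
  (31 − 50.081)²/50.081 = 7.2699
χ² = 0.2054 + 0.0028 + 0.2295 + 7.9788 + 0.0381 + 8.1771 + 7.2279 + 0.0251 + 7.2699 = 31.15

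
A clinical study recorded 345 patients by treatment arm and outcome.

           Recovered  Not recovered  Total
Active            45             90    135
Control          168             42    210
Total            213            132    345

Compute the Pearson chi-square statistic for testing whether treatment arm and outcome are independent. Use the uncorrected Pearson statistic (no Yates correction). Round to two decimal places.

Grand total N = 345.
Expected counts (row total × column total / N):
  Active, Recovered: 135×213/345 = 83.348
  Active, Not recovered: 135×132/345 = 51.652
  Control, Recovered: 210×213/345 = 129.652
  Control, Not recovered: 210×132/345 = 80.348
Contributions (O − E)²/E:
  (45 − 83.348)²/83.348 = 17.6437
  (90 − 51.652)²/51.652 = 28.4707
  (168 − 129.652)²/129.652 = 11.3424
  (42 − 80.348)²/80.348 = 18.3025
χ² = 17.6437 + 28.4707 + 11.3424 + 18.3025 = 75.76

75.76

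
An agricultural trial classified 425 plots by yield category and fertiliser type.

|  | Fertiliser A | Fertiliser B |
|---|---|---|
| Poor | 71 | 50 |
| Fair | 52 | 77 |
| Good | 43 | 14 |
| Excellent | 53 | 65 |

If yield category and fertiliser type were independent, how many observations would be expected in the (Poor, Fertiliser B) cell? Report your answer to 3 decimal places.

Row total (Poor) = 121; column total (Fertiliser B) = 206; grand total N = 425.
Expected count = (row total × column total) / N = 121 × 206 / 425 = 58.649.

58.649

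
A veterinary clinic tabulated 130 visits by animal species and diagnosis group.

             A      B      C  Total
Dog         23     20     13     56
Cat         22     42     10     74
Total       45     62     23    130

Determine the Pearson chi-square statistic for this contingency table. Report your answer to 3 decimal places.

5.840

Grand total N = 130.
Expected counts (row total × column total / N):
  Dog, A: 56×45/130 = 19.3846
  Dog, B: 56×62/130 = 26.7077
  Dog, C: 56×23/130 = 9.9077
  Cat, A: 74×45/130 = 25.6154
  Cat, B: 74×62/130 = 35.2923
  Cat, C: 74×23/130 = 13.0923
Contributions (O − E)²/E:
  (23 − 19.3846)²/19.3846 = 0.6743
  (20 − 26.7077)²/26.7077 = 1.6847
  (13 − 9.9077)²/9.9077 = 0.9651
  (22 − 25.6154)²/25.6154 = 0.5103
  (42 − 35.2923)²/35.2923 = 1.2749
  (10 − 13.0923)²/13.0923 = 0.7304
χ² = 0.6743 + 1.6847 + 0.9651 + 0.5103 + 1.2749 + 0.7304 = 5.840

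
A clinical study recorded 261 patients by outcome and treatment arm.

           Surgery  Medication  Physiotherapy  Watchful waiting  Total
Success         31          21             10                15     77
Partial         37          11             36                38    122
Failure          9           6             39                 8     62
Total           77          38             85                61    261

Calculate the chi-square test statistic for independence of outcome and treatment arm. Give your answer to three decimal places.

Grand total N = 261.
Expected counts (row total × column total / N):
  Success, Surgery: 77×77/261 = 22.7165
  Success, Medication: 77×38/261 = 11.2107
  Success, Physiotherapy: 77×85/261 = 25.0766
  Success, Watchful waiting: 77×61/261 = 17.9962
  Partial, Surgery: 122×77/261 = 35.9923
  Partial, Medication: 122×38/261 = 17.7625
  Partial, Physiotherapy: 122×85/261 = 39.7318
  Partial, Watchful waiting: 122×61/261 = 28.5134
  Failure, Surgery: 62×77/261 = 18.2912
  Failure, Medication: 62×38/261 = 9.0268
  Failure, Physiotherapy: 62×85/261 = 20.1916
  Failure, Watchful waiting: 62×61/261 = 14.4904
Contributions (O − E)²/E:
  (31 − 22.7165)²/22.7165 = 3.0206
  (21 − 11.2107)²/11.2107 = 8.5481
  (10 − 25.0766)²/25.0766 = 9.0644
  (15 − 17.9962)²/17.9962 = 0.4988
  (37 − 35.9923)²/35.9923 = 0.0282
  (11 − 17.7625)²/17.7625 = 2.5746
  (36 − 39.7318)²/39.7318 = 0.3505
  (38 − 28.5134)²/28.5134 = 3.1563
  (9 − 18.2912)²/18.2912 = 4.7196
  (6 − 9.0268)²/9.0268 = 1.0149
  (39 − 20.1916)²/20.1916 = 17.5200
  (8 − 14.4904)²/14.4904 = 2.9071
χ² = 3.0206 + 8.5481 + 9.0644 + 0.4988 + 0.0282 + 2.5746 + 0.3505 + 3.1563 + 4.7196 + 1.0149 + 17.5200 + 2.9071 = 53.403

53.403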